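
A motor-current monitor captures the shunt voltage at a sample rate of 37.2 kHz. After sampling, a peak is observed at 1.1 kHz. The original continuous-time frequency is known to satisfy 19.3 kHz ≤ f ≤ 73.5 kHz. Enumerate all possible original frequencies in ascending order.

Frequencies that alias to 1.1 kHz are k·fs ± 1.1 kHz for integer k ≥ 0.
k=0: 1.1 kHz.
k=1: 36.1 kHz, 38.3 kHz.
k=2: 73.3 kHz, 75.5 kHz.
k=3: 110.5 kHz, 112.7 kHz.
Within [19.3 kHz, 73.5 kHz]: 36.1 kHz, 38.3 kHz, 73.3 kHz.

36.1 kHz, 38.3 kHz, 73.3 kHz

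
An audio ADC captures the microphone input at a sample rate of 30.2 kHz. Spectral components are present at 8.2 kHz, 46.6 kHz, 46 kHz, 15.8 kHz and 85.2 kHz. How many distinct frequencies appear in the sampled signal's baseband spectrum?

fs/2 = 15.1 kHz.
8.2 kHz ≤ fs/2 = 15.1 kHz, passes unchanged.
46.6 kHz mod fs = 16.4 kHz.
16.4 kHz > fs/2 = 15.1 kHz, folds to fs − 16.4 kHz = 13.8 kHz.
46 kHz mod fs = 15.8 kHz.
15.8 kHz > fs/2 = 15.1 kHz, folds to fs − 15.8 kHz = 14.4 kHz.
15.8 kHz > fs/2 = 15.1 kHz, folds to fs − 15.8 kHz = 14.4 kHz.
85.2 kHz mod fs = 24.8 kHz.
24.8 kHz > fs/2 = 15.1 kHz, folds to fs − 24.8 kHz = 5.4 kHz.
Distinct values: {5.4 kHz, 8.2 kHz, 13.8 kHz, 14.4 kHz} → 4.

4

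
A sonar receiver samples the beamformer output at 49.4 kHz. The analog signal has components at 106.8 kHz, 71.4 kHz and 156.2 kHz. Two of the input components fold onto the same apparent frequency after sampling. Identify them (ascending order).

106.8 kHz, 156.2 kHz

fs/2 = 24.7 kHz.
106.8 kHz mod fs = 8 kHz.
8 kHz ≤ fs/2 = 24.7 kHz, appears at 8 kHz.
71.4 kHz mod fs = 22 kHz.
22 kHz ≤ fs/2 = 24.7 kHz, appears at 22 kHz.
156.2 kHz mod fs = 8 kHz.
8 kHz ≤ fs/2 = 24.7 kHz, appears at 8 kHz.
106.8 kHz and 156.2 kHz both map to 8 kHz.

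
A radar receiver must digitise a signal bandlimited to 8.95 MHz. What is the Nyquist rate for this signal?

17.9 MHz

Nyquist rate = 2 × 8.95 MHz = 17.9 MHz.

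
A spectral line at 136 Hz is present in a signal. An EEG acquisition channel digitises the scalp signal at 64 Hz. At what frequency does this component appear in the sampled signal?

136 Hz mod fs = 8 Hz.
8 Hz ≤ fs/2 = 32 Hz, appears at 8 Hz.

8 Hz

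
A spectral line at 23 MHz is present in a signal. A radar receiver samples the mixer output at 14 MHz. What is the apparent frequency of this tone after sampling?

5 MHz

23 MHz mod fs = 9 MHz.
9 MHz > fs/2 = 7 MHz, folds to fs − 9 MHz = 5 MHz.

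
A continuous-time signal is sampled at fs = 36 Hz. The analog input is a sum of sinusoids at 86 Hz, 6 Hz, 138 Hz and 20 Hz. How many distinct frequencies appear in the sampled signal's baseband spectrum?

fs/2 = 18 Hz.
86 Hz mod fs = 14 Hz.
14 Hz ≤ fs/2 = 18 Hz, appears at 14 Hz.
6 Hz ≤ fs/2 = 18 Hz, passes unchanged.
138 Hz mod fs = 30 Hz.
30 Hz > fs/2 = 18 Hz, folds to fs − 30 Hz = 6 Hz.
20 Hz > fs/2 = 18 Hz, folds to fs − 20 Hz = 16 Hz.
Distinct values: {6 Hz, 14 Hz, 16 Hz} → 3.

3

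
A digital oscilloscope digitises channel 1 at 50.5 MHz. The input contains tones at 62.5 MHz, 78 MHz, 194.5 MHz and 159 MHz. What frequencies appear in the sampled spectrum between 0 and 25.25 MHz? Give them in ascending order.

fs/2 = 25.25 MHz.
62.5 MHz mod fs = 12 MHz.
12 MHz ≤ fs/2 = 25.25 MHz, appears at 12 MHz.
78 MHz mod fs = 27.5 MHz.
27.5 MHz > fs/2 = 25.25 MHz, folds to fs − 27.5 MHz = 23 MHz.
194.5 MHz mod fs = 43 MHz.
43 MHz > fs/2 = 25.25 MHz, folds to fs − 43 MHz = 7.5 MHz.
159 MHz mod fs = 7.5 MHz.
7.5 MHz ≤ fs/2 = 25.25 MHz, appears at 7.5 MHz.
Distinct values: {7.5 MHz, 12 MHz, 23 MHz}.

7.5 MHz, 12 MHz, 23 MHz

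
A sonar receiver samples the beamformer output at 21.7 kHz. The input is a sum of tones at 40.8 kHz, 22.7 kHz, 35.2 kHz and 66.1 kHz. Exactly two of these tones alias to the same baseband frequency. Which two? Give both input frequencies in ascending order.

22.7 kHz, 66.1 kHz

fs/2 = 10.85 kHz.
40.8 kHz mod fs = 19.1 kHz.
19.1 kHz > fs/2 = 10.85 kHz, folds to fs − 19.1 kHz = 2.6 kHz.
22.7 kHz mod fs = 1 kHz.
1 kHz ≤ fs/2 = 10.85 kHz, appears at 1 kHz.
35.2 kHz mod fs = 13.5 kHz.
13.5 kHz > fs/2 = 10.85 kHz, folds to fs − 13.5 kHz = 8.2 kHz.
66.1 kHz mod fs = 1 kHz.
1 kHz ≤ fs/2 = 10.85 kHz, appears at 1 kHz.
22.7 kHz and 66.1 kHz both map to 1 kHz.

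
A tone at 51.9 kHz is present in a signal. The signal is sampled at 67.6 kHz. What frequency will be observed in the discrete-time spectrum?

51.9 kHz > fs/2 = 33.8 kHz, folds to fs − 51.9 kHz = 15.7 kHz.

15.7 kHz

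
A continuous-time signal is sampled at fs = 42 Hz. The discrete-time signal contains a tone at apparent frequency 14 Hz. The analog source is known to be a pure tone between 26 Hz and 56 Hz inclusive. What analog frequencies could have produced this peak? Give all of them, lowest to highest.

28 Hz, 56 Hz

Frequencies that alias to 14 Hz are k·fs ± 14 Hz for integer k ≥ 0.
k=0: 14 Hz.
k=1: 28 Hz, 56 Hz.
k=2: 70 Hz, 98 Hz.
Within [26 Hz, 56 Hz]: 28 Hz, 56 Hz.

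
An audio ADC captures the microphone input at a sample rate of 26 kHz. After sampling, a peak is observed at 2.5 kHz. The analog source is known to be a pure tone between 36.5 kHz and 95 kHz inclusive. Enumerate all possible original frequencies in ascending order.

Frequencies that alias to 2.5 kHz are k·fs ± 2.5 kHz for integer k ≥ 0.
k=0: 2.5 kHz.
k=1: 23.5 kHz, 28.5 kHz.
k=2: 49.5 kHz, 54.5 kHz.
k=3: 75.5 kHz, 80.5 kHz.
k=4: 101.5 kHz, 106.5 kHz.
Within [36.5 kHz, 95 kHz]: 49.5 kHz, 54.5 kHz, 75.5 kHz, 80.5 kHz.

49.5 kHz, 54.5 kHz, 75.5 kHz, 80.5 kHz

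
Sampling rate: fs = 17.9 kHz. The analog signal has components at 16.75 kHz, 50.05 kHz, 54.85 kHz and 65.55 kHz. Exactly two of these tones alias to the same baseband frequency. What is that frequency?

fs/2 = 8.95 kHz.
16.75 kHz > fs/2 = 8.95 kHz, folds to fs − 16.75 kHz = 1.15 kHz.
50.05 kHz mod fs = 14.25 kHz.
14.25 kHz > fs/2 = 8.95 kHz, folds to fs − 14.25 kHz = 3.65 kHz.
54.85 kHz mod fs = 1.15 kHz.
1.15 kHz ≤ fs/2 = 8.95 kHz, appears at 1.15 kHz.
65.55 kHz mod fs = 11.85 kHz.
11.85 kHz > fs/2 = 8.95 kHz, folds to fs − 11.85 kHz = 6.05 kHz.
16.75 kHz and 54.85 kHz both map to 1.15 kHz.

1.15 kHz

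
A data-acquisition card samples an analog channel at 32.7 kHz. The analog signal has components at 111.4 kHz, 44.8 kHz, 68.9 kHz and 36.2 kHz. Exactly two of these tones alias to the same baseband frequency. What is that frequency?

fs/2 = 16.35 kHz.
111.4 kHz mod fs = 13.3 kHz.
13.3 kHz ≤ fs/2 = 16.35 kHz, appears at 13.3 kHz.
44.8 kHz mod fs = 12.1 kHz.
12.1 kHz ≤ fs/2 = 16.35 kHz, appears at 12.1 kHz.
68.9 kHz mod fs = 3.5 kHz.
3.5 kHz ≤ fs/2 = 16.35 kHz, appears at 3.5 kHz.
36.2 kHz mod fs = 3.5 kHz.
3.5 kHz ≤ fs/2 = 16.35 kHz, appears at 3.5 kHz.
36.2 kHz and 68.9 kHz both map to 3.5 kHz.

3.5 kHz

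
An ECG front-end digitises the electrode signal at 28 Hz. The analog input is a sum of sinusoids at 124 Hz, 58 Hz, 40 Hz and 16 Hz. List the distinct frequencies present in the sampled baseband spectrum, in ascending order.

fs/2 = 14 Hz.
124 Hz mod fs = 12 Hz.
12 Hz ≤ fs/2 = 14 Hz, appears at 12 Hz.
58 Hz mod fs = 2 Hz.
2 Hz ≤ fs/2 = 14 Hz, appears at 2 Hz.
40 Hz mod fs = 12 Hz.
12 Hz ≤ fs/2 = 14 Hz, appears at 12 Hz.
16 Hz > fs/2 = 14 Hz, folds to fs − 16 Hz = 12 Hz.
Distinct values: {2 Hz, 12 Hz}.

2 Hz, 12 Hz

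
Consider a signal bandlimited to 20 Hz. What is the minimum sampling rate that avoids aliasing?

40 Hz

Nyquist rate = 2 × 20 Hz = 40 Hz.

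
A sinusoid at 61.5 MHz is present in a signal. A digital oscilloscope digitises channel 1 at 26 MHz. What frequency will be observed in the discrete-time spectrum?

9.5 MHz

61.5 MHz mod fs = 9.5 MHz.
9.5 MHz ≤ fs/2 = 13 MHz, appears at 9.5 MHz.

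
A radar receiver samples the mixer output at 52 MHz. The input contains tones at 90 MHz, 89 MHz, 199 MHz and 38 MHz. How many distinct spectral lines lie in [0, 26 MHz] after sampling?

3

fs/2 = 26 MHz.
90 MHz mod fs = 38 MHz.
38 MHz > fs/2 = 26 MHz, folds to fs − 38 MHz = 14 MHz.
89 MHz mod fs = 37 MHz.
37 MHz > fs/2 = 26 MHz, folds to fs − 37 MHz = 15 MHz.
199 MHz mod fs = 43 MHz.
43 MHz > fs/2 = 26 MHz, folds to fs − 43 MHz = 9 MHz.
38 MHz > fs/2 = 26 MHz, folds to fs − 38 MHz = 14 MHz.
Distinct values: {9 MHz, 14 MHz, 15 MHz} → 3.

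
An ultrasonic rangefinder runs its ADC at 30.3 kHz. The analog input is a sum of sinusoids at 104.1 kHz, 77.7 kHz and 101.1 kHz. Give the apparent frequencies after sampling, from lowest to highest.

fs/2 = 15.15 kHz.
104.1 kHz mod fs = 13.2 kHz.
13.2 kHz ≤ fs/2 = 15.15 kHz, appears at 13.2 kHz.
77.7 kHz mod fs = 17.1 kHz.
17.1 kHz > fs/2 = 15.15 kHz, folds to fs − 17.1 kHz = 13.2 kHz.
101.1 kHz mod fs = 10.2 kHz.
10.2 kHz ≤ fs/2 = 15.15 kHz, appears at 10.2 kHz.
Distinct values: {10.2 kHz, 13.2 kHz}.

10.2 kHz, 13.2 kHz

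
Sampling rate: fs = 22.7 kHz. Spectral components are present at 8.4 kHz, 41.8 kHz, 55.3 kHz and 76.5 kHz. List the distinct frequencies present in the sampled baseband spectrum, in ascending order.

fs/2 = 11.35 kHz.
8.4 kHz ≤ fs/2 = 11.35 kHz, passes unchanged.
41.8 kHz mod fs = 19.1 kHz.
19.1 kHz > fs/2 = 11.35 kHz, folds to fs − 19.1 kHz = 3.6 kHz.
55.3 kHz mod fs = 9.9 kHz.
9.9 kHz ≤ fs/2 = 11.35 kHz, appears at 9.9 kHz.
76.5 kHz mod fs = 8.4 kHz.
8.4 kHz ≤ fs/2 = 11.35 kHz, appears at 8.4 kHz.
Distinct values: {3.6 kHz, 8.4 kHz, 9.9 kHz}.

3.6 kHz, 8.4 kHz, 9.9 kHz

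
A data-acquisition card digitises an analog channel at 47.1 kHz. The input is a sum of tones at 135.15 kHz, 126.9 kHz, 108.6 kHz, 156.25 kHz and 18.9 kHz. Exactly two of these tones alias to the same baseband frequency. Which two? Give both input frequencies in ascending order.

fs/2 = 23.55 kHz.
135.15 kHz mod fs = 40.95 kHz.
40.95 kHz > fs/2 = 23.55 kHz, folds to fs − 40.95 kHz = 6.15 kHz.
126.9 kHz mod fs = 32.7 kHz.
32.7 kHz > fs/2 = 23.55 kHz, folds to fs − 32.7 kHz = 14.4 kHz.
108.6 kHz mod fs = 14.4 kHz.
14.4 kHz ≤ fs/2 = 23.55 kHz, appears at 14.4 kHz.
156.25 kHz mod fs = 14.95 kHz.
14.95 kHz ≤ fs/2 = 23.55 kHz, appears at 14.95 kHz.
18.9 kHz ≤ fs/2 = 23.55 kHz, passes unchanged.
108.6 kHz and 126.9 kHz both map to 14.4 kHz.

108.6 kHz, 126.9 kHz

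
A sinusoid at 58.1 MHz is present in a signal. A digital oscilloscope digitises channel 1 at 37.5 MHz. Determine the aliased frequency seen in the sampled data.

58.1 MHz mod fs = 20.6 MHz.
20.6 MHz > fs/2 = 18.75 MHz, folds to fs − 20.6 MHz = 16.9 MHz.

16.9 MHz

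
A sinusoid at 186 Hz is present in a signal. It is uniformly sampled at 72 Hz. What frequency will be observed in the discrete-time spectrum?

30 Hz

186 Hz mod fs = 42 Hz.
42 Hz > fs/2 = 36 Hz, folds to fs − 42 Hz = 30 Hz.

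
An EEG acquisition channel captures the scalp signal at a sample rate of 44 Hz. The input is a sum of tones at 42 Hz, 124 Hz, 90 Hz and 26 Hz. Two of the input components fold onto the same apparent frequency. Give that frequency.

2 Hz

fs/2 = 22 Hz.
42 Hz > fs/2 = 22 Hz, folds to fs − 42 Hz = 2 Hz.
124 Hz mod fs = 36 Hz.
36 Hz > fs/2 = 22 Hz, folds to fs − 36 Hz = 8 Hz.
90 Hz mod fs = 2 Hz.
2 Hz ≤ fs/2 = 22 Hz, appears at 2 Hz.
26 Hz > fs/2 = 22 Hz, folds to fs − 26 Hz = 18 Hz.
42 Hz and 90 Hz both map to 2 Hz.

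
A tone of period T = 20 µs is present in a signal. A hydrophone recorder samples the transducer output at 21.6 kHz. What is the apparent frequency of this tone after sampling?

T = 20 µs → f = 1/T = 50 kHz.
50 kHz mod fs = 6.8 kHz.
6.8 kHz ≤ fs/2 = 10.8 kHz, appears at 6.8 kHz.

6.8 kHz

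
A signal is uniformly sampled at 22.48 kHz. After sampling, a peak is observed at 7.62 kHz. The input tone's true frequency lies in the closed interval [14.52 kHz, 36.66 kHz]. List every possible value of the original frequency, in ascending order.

14.86 kHz, 30.1 kHz

Frequencies that alias to 7.62 kHz are k·fs ± 7.62 kHz for integer k ≥ 0.
k=0: 7.62 kHz.
k=1: 14.86 kHz, 30.1 kHz.
k=2: 37.34 kHz, 52.58 kHz.
Within [14.52 kHz, 36.66 kHz]: 14.86 kHz, 30.1 kHz.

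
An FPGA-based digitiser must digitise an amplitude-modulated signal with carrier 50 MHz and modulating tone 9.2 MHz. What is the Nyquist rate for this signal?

AM sidebands sit at fc ± fm = 40.8 MHz and 59.2 MHz.
Highest-frequency component: 59.2 MHz.
Nyquist rate = 2 × 59.2 MHz = 118.4 MHz.

118.4 MHz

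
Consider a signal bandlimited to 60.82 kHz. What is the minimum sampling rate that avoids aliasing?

Nyquist rate = 2 × 60.82 kHz = 121.64 kHz.

121.64 kHz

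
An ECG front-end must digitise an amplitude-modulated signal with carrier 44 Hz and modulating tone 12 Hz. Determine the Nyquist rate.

AM sidebands sit at fc ± fm = 32 Hz and 56 Hz.
Highest-frequency component: 56 Hz.
Nyquist rate = 2 × 56 Hz = 112 Hz.

112 Hz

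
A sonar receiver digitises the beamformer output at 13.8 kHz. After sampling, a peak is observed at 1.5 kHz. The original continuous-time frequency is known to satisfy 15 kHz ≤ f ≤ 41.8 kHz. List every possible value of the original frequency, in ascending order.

15.3 kHz, 26.1 kHz, 29.1 kHz, 39.9 kHz

Frequencies that alias to 1.5 kHz are k·fs ± 1.5 kHz for integer k ≥ 0.
k=0: 1.5 kHz.
k=1: 12.3 kHz, 15.3 kHz.
k=2: 26.1 kHz, 29.1 kHz.
k=3: 39.9 kHz, 42.9 kHz.
k=4: 53.7 kHz, 56.7 kHz.
Within [15 kHz, 41.8 kHz]: 15.3 kHz, 26.1 kHz, 29.1 kHz, 39.9 kHz.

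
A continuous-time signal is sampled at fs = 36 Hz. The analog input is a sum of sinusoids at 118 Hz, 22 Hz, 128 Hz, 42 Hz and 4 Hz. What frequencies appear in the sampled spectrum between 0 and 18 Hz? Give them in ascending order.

4 Hz, 6 Hz, 10 Hz, 14 Hz, 16 Hz

fs/2 = 18 Hz.
118 Hz mod fs = 10 Hz.
10 Hz ≤ fs/2 = 18 Hz, appears at 10 Hz.
22 Hz > fs/2 = 18 Hz, folds to fs − 22 Hz = 14 Hz.
128 Hz mod fs = 20 Hz.
20 Hz > fs/2 = 18 Hz, folds to fs − 20 Hz = 16 Hz.
42 Hz mod fs = 6 Hz.
6 Hz ≤ fs/2 = 18 Hz, appears at 6 Hz.
4 Hz ≤ fs/2 = 18 Hz, passes unchanged.
Distinct values: {4 Hz, 6 Hz, 10 Hz, 14 Hz, 16 Hz}.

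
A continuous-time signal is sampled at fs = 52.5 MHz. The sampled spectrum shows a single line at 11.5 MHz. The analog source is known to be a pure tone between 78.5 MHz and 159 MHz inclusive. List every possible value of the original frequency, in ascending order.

93.5 MHz, 116.5 MHz, 146 MHz

Frequencies that alias to 11.5 MHz are k·fs ± 11.5 MHz for integer k ≥ 0.
k=0: 11.5 MHz.
k=1: 41 MHz, 64 MHz.
k=2: 93.5 MHz, 116.5 MHz.
k=3: 146 MHz, 169 MHz.
k=4: 198.5 MHz, 221.5 MHz.
Within [78.5 MHz, 159 MHz]: 93.5 MHz, 116.5 MHz, 146 MHz.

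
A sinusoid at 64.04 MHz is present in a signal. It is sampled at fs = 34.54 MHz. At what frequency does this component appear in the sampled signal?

64.04 MHz mod fs = 29.5 MHz.
29.5 MHz > fs/2 = 17.27 MHz, folds to fs − 29.5 MHz = 5.04 MHz.

5.04 MHz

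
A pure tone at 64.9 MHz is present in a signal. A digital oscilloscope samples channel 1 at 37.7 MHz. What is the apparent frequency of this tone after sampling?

10.5 MHz

64.9 MHz mod fs = 27.2 MHz.
27.2 MHz > fs/2 = 18.85 MHz, folds to fs − 27.2 MHz = 10.5 MHz.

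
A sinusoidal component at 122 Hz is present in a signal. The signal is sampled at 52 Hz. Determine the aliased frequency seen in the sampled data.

122 Hz mod fs = 18 Hz.
18 Hz ≤ fs/2 = 26 Hz, appears at 18 Hz.

18 Hz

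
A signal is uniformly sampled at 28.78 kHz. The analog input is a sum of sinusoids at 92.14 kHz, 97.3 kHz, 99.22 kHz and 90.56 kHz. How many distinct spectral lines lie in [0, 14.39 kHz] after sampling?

fs/2 = 14.39 kHz.
92.14 kHz mod fs = 5.8 kHz.
5.8 kHz ≤ fs/2 = 14.39 kHz, appears at 5.8 kHz.
97.3 kHz mod fs = 10.96 kHz.
10.96 kHz ≤ fs/2 = 14.39 kHz, appears at 10.96 kHz.
99.22 kHz mod fs = 12.88 kHz.
12.88 kHz ≤ fs/2 = 14.39 kHz, appears at 12.88 kHz.
90.56 kHz mod fs = 4.22 kHz.
4.22 kHz ≤ fs/2 = 14.39 kHz, appears at 4.22 kHz.
Distinct values: {4.22 kHz, 5.8 kHz, 10.96 kHz, 12.88 kHz} → 4.

4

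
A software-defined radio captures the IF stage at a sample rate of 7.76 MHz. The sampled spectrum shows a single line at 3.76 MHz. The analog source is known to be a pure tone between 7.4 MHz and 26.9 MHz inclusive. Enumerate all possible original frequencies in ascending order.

11.52 MHz, 11.76 MHz, 19.28 MHz, 19.52 MHz

Frequencies that alias to 3.76 MHz are k·fs ± 3.76 MHz for integer k ≥ 0.
k=0: 3.76 MHz.
k=1: 4 MHz, 11.52 MHz.
k=2: 11.76 MHz, 19.28 MHz.
k=3: 19.52 MHz, 27.04 MHz.
k=4: 27.28 MHz, 34.8 MHz.
Within [7.4 MHz, 26.9 MHz]: 11.52 MHz, 11.76 MHz, 19.28 MHz, 19.52 MHz.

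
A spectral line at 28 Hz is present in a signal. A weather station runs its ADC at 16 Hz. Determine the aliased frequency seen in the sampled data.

4 Hz

28 Hz mod fs = 12 Hz.
12 Hz > fs/2 = 8 Hz, folds to fs − 12 Hz = 4 Hz.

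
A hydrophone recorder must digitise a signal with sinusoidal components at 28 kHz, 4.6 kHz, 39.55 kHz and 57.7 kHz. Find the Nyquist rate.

Highest-frequency component: 57.7 kHz.
Nyquist rate = 2 × 57.7 kHz = 115.4 kHz.

115.4 kHz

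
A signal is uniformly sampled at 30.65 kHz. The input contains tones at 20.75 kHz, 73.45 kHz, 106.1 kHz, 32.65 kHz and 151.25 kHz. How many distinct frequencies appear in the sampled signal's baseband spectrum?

fs/2 = 15.325 kHz.
20.75 kHz > fs/2 = 15.325 kHz, folds to fs − 20.75 kHz = 9.9 kHz.
73.45 kHz mod fs = 12.15 kHz.
12.15 kHz ≤ fs/2 = 15.325 kHz, appears at 12.15 kHz.
106.1 kHz mod fs = 14.15 kHz.
14.15 kHz ≤ fs/2 = 15.325 kHz, appears at 14.15 kHz.
32.65 kHz mod fs = 2 kHz.
2 kHz ≤ fs/2 = 15.325 kHz, appears at 2 kHz.
151.25 kHz mod fs = 28.65 kHz.
28.65 kHz > fs/2 = 15.325 kHz, folds to fs − 28.65 kHz = 2 kHz.
Distinct values: {2 kHz, 9.9 kHz, 12.15 kHz, 14.15 kHz} → 4.

4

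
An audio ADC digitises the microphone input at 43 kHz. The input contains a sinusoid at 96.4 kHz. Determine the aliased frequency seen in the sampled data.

10.4 kHz

96.4 kHz mod fs = 10.4 kHz.
10.4 kHz ≤ fs/2 = 21.5 kHz, appears at 10.4 kHz.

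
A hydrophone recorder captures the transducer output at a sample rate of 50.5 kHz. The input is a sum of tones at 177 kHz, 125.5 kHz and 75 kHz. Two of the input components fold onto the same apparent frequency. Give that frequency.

fs/2 = 25.25 kHz.
177 kHz mod fs = 25.5 kHz.
25.5 kHz > fs/2 = 25.25 kHz, folds to fs − 25.5 kHz = 25 kHz.
125.5 kHz mod fs = 24.5 kHz.
24.5 kHz ≤ fs/2 = 25.25 kHz, appears at 24.5 kHz.
75 kHz mod fs = 24.5 kHz.
24.5 kHz ≤ fs/2 = 25.25 kHz, appears at 24.5 kHz.
75 kHz and 125.5 kHz both map to 24.5 kHz.

24.5 kHz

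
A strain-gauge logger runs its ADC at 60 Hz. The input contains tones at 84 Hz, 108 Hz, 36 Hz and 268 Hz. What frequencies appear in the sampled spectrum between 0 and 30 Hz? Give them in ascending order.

12 Hz, 24 Hz, 28 Hz

fs/2 = 30 Hz.
84 Hz mod fs = 24 Hz.
24 Hz ≤ fs/2 = 30 Hz, appears at 24 Hz.
108 Hz mod fs = 48 Hz.
48 Hz > fs/2 = 30 Hz, folds to fs − 48 Hz = 12 Hz.
36 Hz > fs/2 = 30 Hz, folds to fs − 36 Hz = 24 Hz.
268 Hz mod fs = 28 Hz.
28 Hz ≤ fs/2 = 30 Hz, appears at 28 Hz.
Distinct values: {12 Hz, 24 Hz, 28 Hz}.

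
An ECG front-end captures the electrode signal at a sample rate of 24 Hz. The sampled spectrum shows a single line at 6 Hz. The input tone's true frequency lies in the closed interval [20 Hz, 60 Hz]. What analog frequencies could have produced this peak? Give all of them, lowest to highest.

Frequencies that alias to 6 Hz are k·fs ± 6 Hz for integer k ≥ 0.
k=0: 6 Hz.
k=1: 18 Hz, 30 Hz.
k=2: 42 Hz, 54 Hz.
k=3: 66 Hz, 78 Hz.
Within [20 Hz, 60 Hz]: 30 Hz, 42 Hz, 54 Hz.

30 Hz, 42 Hz, 54 Hz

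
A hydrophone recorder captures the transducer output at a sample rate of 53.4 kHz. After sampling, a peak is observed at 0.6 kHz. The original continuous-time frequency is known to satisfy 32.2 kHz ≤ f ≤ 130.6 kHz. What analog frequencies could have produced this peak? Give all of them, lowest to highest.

Frequencies that alias to 0.6 kHz are k·fs ± 0.6 kHz for integer k ≥ 0.
k=0: 0.6 kHz.
k=1: 52.8 kHz, 54 kHz.
k=2: 106.2 kHz, 107.4 kHz.
k=3: 159.6 kHz, 160.8 kHz.
Within [32.2 kHz, 130.6 kHz]: 52.8 kHz, 54 kHz, 106.2 kHz, 107.4 kHz.

52.8 kHz, 54 kHz, 106.2 kHz, 107.4 kHz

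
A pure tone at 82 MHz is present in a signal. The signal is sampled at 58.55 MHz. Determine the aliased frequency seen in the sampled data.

82 MHz mod fs = 23.45 MHz.
23.45 MHz ≤ fs/2 = 29.275 MHz, appears at 23.45 MHz.

23.45 MHz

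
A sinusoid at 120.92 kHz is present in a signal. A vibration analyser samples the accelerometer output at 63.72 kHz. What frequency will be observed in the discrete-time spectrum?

120.92 kHz mod fs = 57.2 kHz.
57.2 kHz > fs/2 = 31.86 kHz, folds to fs − 57.2 kHz = 6.52 kHz.

6.52 kHz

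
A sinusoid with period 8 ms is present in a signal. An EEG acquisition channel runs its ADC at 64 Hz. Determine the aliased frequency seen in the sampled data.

3 Hz

T = 8 ms → f = 1/T = 125 Hz.
125 Hz mod fs = 61 Hz.
61 Hz > fs/2 = 32 Hz, folds to fs − 61 Hz = 3 Hz.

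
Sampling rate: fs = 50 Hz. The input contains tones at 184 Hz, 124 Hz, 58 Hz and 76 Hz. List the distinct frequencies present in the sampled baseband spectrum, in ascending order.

fs/2 = 25 Hz.
184 Hz mod fs = 34 Hz.
34 Hz > fs/2 = 25 Hz, folds to fs − 34 Hz = 16 Hz.
124 Hz mod fs = 24 Hz.
24 Hz ≤ fs/2 = 25 Hz, appears at 24 Hz.
58 Hz mod fs = 8 Hz.
8 Hz ≤ fs/2 = 25 Hz, appears at 8 Hz.
76 Hz mod fs = 26 Hz.
26 Hz > fs/2 = 25 Hz, folds to fs − 26 Hz = 24 Hz.
Distinct values: {8 Hz, 16 Hz, 24 Hz}.

8 Hz, 16 Hz, 24 Hz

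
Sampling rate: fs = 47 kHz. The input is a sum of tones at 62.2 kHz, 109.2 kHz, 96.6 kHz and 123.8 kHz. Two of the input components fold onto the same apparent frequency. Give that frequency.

15.2 kHz

fs/2 = 23.5 kHz.
62.2 kHz mod fs = 15.2 kHz.
15.2 kHz ≤ fs/2 = 23.5 kHz, appears at 15.2 kHz.
109.2 kHz mod fs = 15.2 kHz.
15.2 kHz ≤ fs/2 = 23.5 kHz, appears at 15.2 kHz.
96.6 kHz mod fs = 2.6 kHz.
2.6 kHz ≤ fs/2 = 23.5 kHz, appears at 2.6 kHz.
123.8 kHz mod fs = 29.8 kHz.
29.8 kHz > fs/2 = 23.5 kHz, folds to fs − 29.8 kHz = 17.2 kHz.
62.2 kHz and 109.2 kHz both map to 15.2 kHz.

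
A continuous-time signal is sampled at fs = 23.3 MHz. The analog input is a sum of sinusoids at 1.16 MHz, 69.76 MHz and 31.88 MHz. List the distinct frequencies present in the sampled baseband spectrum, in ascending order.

fs/2 = 11.65 MHz.
1.16 MHz ≤ fs/2 = 11.65 MHz, passes unchanged.
69.76 MHz mod fs = 23.16 MHz.
23.16 MHz > fs/2 = 11.65 MHz, folds to fs − 23.16 MHz = 0.14 MHz.
31.88 MHz mod fs = 8.58 MHz.
8.58 MHz ≤ fs/2 = 11.65 MHz, appears at 8.58 MHz.
Distinct values: {0.14 MHz, 1.16 MHz, 8.58 MHz}.

0.14 MHz, 1.16 MHz, 8.58 MHz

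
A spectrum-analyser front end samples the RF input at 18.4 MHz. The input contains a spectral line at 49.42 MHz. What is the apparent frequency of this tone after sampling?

49.42 MHz mod fs = 12.62 MHz.
12.62 MHz > fs/2 = 9.2 MHz, folds to fs − 12.62 MHz = 5.78 MHz.

5.78 MHz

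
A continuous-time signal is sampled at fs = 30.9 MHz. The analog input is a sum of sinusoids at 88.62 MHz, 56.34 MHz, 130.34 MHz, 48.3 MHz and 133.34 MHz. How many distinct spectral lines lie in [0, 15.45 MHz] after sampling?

5

fs/2 = 15.45 MHz.
88.62 MHz mod fs = 26.82 MHz.
26.82 MHz > fs/2 = 15.45 MHz, folds to fs − 26.82 MHz = 4.08 MHz.
56.34 MHz mod fs = 25.44 MHz.
25.44 MHz > fs/2 = 15.45 MHz, folds to fs − 25.44 MHz = 5.46 MHz.
130.34 MHz mod fs = 6.74 MHz.
6.74 MHz ≤ fs/2 = 15.45 MHz, appears at 6.74 MHz.
48.3 MHz mod fs = 17.4 MHz.
17.4 MHz > fs/2 = 15.45 MHz, folds to fs − 17.4 MHz = 13.5 MHz.
133.34 MHz mod fs = 9.74 MHz.
9.74 MHz ≤ fs/2 = 15.45 MHz, appears at 9.74 MHz.
Distinct values: {4.08 MHz, 5.46 MHz, 6.74 MHz, 9.74 MHz, 13.5 MHz} → 5.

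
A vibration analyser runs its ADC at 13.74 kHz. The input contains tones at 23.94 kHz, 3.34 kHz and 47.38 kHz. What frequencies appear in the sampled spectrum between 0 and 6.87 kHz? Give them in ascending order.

3.34 kHz, 3.54 kHz, 6.16 kHz

fs/2 = 6.87 kHz.
23.94 kHz mod fs = 10.2 kHz.
10.2 kHz > fs/2 = 6.87 kHz, folds to fs − 10.2 kHz = 3.54 kHz.
3.34 kHz ≤ fs/2 = 6.87 kHz, passes unchanged.
47.38 kHz mod fs = 6.16 kHz.
6.16 kHz ≤ fs/2 = 6.87 kHz, appears at 6.16 kHz.
Distinct values: {3.34 kHz, 3.54 kHz, 6.16 kHz}.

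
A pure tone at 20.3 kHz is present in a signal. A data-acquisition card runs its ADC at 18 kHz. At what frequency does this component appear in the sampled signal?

2.3 kHz

20.3 kHz mod fs = 2.3 kHz.
2.3 kHz ≤ fs/2 = 9 kHz, appears at 2.3 kHz.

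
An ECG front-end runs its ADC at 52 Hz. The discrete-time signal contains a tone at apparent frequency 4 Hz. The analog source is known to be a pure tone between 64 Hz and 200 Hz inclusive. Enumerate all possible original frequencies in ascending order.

100 Hz, 108 Hz, 152 Hz, 160 Hz

Frequencies that alias to 4 Hz are k·fs ± 4 Hz for integer k ≥ 0.
k=0: 4 Hz.
k=1: 48 Hz, 56 Hz.
k=2: 100 Hz, 108 Hz.
k=3: 152 Hz, 160 Hz.
k=4: 204 Hz, 212 Hz.
Within [64 Hz, 200 Hz]: 100 Hz, 108 Hz, 152 Hz, 160 Hz.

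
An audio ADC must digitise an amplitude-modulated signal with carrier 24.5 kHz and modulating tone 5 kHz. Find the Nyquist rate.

AM sidebands sit at fc ± fm = 19.5 kHz and 29.5 kHz.
Highest-frequency component: 29.5 kHz.
Nyquist rate = 2 × 29.5 kHz = 59 kHz.

59 kHz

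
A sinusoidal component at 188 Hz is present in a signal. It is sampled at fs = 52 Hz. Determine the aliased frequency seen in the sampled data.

188 Hz mod fs = 32 Hz.
32 Hz > fs/2 = 26 Hz, folds to fs − 32 Hz = 20 Hz.

20 Hz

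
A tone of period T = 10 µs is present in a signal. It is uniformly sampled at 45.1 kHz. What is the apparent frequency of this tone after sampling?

9.8 kHz

T = 10 µs → f = 1/T = 100 kHz.
100 kHz mod fs = 9.8 kHz.
9.8 kHz ≤ fs/2 = 22.55 kHz, appears at 9.8 kHz.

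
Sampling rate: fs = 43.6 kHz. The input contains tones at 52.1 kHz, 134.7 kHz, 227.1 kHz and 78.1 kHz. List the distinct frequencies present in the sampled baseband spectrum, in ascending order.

fs/2 = 21.8 kHz.
52.1 kHz mod fs = 8.5 kHz.
8.5 kHz ≤ fs/2 = 21.8 kHz, appears at 8.5 kHz.
134.7 kHz mod fs = 3.9 kHz.
3.9 kHz ≤ fs/2 = 21.8 kHz, appears at 3.9 kHz.
227.1 kHz mod fs = 9.1 kHz.
9.1 kHz ≤ fs/2 = 21.8 kHz, appears at 9.1 kHz.
78.1 kHz mod fs = 34.5 kHz.
34.5 kHz > fs/2 = 21.8 kHz, folds to fs − 34.5 kHz = 9.1 kHz.
Distinct values: {3.9 kHz, 8.5 kHz, 9.1 kHz}.

3.9 kHz, 8.5 kHz, 9.1 kHz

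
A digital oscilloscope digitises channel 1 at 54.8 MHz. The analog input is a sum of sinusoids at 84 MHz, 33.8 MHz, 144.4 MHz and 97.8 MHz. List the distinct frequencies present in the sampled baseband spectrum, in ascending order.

11.8 MHz, 20 MHz, 21 MHz, 25.6 MHz

fs/2 = 27.4 MHz.
84 MHz mod fs = 29.2 MHz.
29.2 MHz > fs/2 = 27.4 MHz, folds to fs − 29.2 MHz = 25.6 MHz.
33.8 MHz > fs/2 = 27.4 MHz, folds to fs − 33.8 MHz = 21 MHz.
144.4 MHz mod fs = 34.8 MHz.
34.8 MHz > fs/2 = 27.4 MHz, folds to fs − 34.8 MHz = 20 MHz.
97.8 MHz mod fs = 43 MHz.
43 MHz > fs/2 = 27.4 MHz, folds to fs − 43 MHz = 11.8 MHz.
Distinct values: {11.8 MHz, 20 MHz, 21 MHz, 25.6 MHz}.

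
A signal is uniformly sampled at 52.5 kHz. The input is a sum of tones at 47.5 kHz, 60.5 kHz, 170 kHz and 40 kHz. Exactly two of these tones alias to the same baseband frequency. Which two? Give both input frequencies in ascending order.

fs/2 = 26.25 kHz.
47.5 kHz > fs/2 = 26.25 kHz, folds to fs − 47.5 kHz = 5 kHz.
60.5 kHz mod fs = 8 kHz.
8 kHz ≤ fs/2 = 26.25 kHz, appears at 8 kHz.
170 kHz mod fs = 12.5 kHz.
12.5 kHz ≤ fs/2 = 26.25 kHz, appears at 12.5 kHz.
40 kHz > fs/2 = 26.25 kHz, folds to fs − 40 kHz = 12.5 kHz.
40 kHz and 170 kHz both map to 12.5 kHz.

40 kHz, 170 kHz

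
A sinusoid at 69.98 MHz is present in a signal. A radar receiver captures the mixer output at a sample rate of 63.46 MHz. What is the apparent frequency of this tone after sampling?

6.52 MHz

69.98 MHz mod fs = 6.52 MHz.
6.52 MHz ≤ fs/2 = 31.73 MHz, appears at 6.52 MHz.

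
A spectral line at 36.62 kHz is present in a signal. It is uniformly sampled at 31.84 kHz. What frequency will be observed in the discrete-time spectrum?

36.62 kHz mod fs = 4.78 kHz.
4.78 kHz ≤ fs/2 = 15.92 kHz, appears at 4.78 kHz.

4.78 kHz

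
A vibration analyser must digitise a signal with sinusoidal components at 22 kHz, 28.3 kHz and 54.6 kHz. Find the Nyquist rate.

109.2 kHz

Highest-frequency component: 54.6 kHz.
Nyquist rate = 2 × 54.6 kHz = 109.2 kHz.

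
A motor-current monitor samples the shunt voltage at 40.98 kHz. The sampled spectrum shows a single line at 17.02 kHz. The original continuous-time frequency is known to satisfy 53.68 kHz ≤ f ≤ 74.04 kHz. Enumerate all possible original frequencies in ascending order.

58 kHz, 64.94 kHz

Frequencies that alias to 17.02 kHz are k·fs ± 17.02 kHz for integer k ≥ 0.
k=0: 17.02 kHz.
k=1: 23.96 kHz, 58 kHz.
k=2: 64.94 kHz, 98.98 kHz.
k=3: 105.92 kHz, 139.96 kHz.
Within [53.68 kHz, 74.04 kHz]: 58 kHz, 64.94 kHz.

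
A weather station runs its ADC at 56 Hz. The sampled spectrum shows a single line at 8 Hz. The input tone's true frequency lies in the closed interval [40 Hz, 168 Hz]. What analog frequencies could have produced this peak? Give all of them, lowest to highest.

Frequencies that alias to 8 Hz are k·fs ± 8 Hz for integer k ≥ 0.
k=0: 8 Hz.
k=1: 48 Hz, 64 Hz.
k=2: 104 Hz, 120 Hz.
k=3: 160 Hz, 176 Hz.
k=4: 216 Hz, 232 Hz.
Within [40 Hz, 168 Hz]: 48 Hz, 64 Hz, 104 Hz, 120 Hz, 160 Hz.

48 Hz, 64 Hz, 104 Hz, 120 Hz, 160 Hz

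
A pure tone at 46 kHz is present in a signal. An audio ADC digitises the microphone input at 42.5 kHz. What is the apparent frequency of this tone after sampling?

3.5 kHz

46 kHz mod fs = 3.5 kHz.
3.5 kHz ≤ fs/2 = 21.25 kHz, appears at 3.5 kHz.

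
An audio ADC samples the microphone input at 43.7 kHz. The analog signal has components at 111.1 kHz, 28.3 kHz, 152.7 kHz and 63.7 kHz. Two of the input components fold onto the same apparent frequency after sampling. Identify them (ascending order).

63.7 kHz, 111.1 kHz

fs/2 = 21.85 kHz.
111.1 kHz mod fs = 23.7 kHz.
23.7 kHz > fs/2 = 21.85 kHz, folds to fs − 23.7 kHz = 20 kHz.
28.3 kHz > fs/2 = 21.85 kHz, folds to fs − 28.3 kHz = 15.4 kHz.
152.7 kHz mod fs = 21.6 kHz.
21.6 kHz ≤ fs/2 = 21.85 kHz, appears at 21.6 kHz.
63.7 kHz mod fs = 20 kHz.
20 kHz ≤ fs/2 = 21.85 kHz, appears at 20 kHz.
63.7 kHz and 111.1 kHz both map to 20 kHz.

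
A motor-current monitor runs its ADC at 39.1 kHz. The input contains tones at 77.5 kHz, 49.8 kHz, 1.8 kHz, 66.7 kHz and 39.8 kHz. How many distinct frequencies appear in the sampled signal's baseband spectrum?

fs/2 = 19.55 kHz.
77.5 kHz mod fs = 38.4 kHz.
38.4 kHz > fs/2 = 19.55 kHz, folds to fs − 38.4 kHz = 0.7 kHz.
49.8 kHz mod fs = 10.7 kHz.
10.7 kHz ≤ fs/2 = 19.55 kHz, appears at 10.7 kHz.
1.8 kHz ≤ fs/2 = 19.55 kHz, passes unchanged.
66.7 kHz mod fs = 27.6 kHz.
27.6 kHz > fs/2 = 19.55 kHz, folds to fs − 27.6 kHz = 11.5 kHz.
39.8 kHz mod fs = 0.7 kHz.
0.7 kHz ≤ fs/2 = 19.55 kHz, appears at 0.7 kHz.
Distinct values: {0.7 kHz, 1.8 kHz, 10.7 kHz, 11.5 kHz} → 4.

4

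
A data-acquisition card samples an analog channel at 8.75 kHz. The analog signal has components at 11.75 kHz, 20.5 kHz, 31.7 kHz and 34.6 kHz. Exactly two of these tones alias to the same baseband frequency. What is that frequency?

3 kHz

fs/2 = 4.375 kHz.
11.75 kHz mod fs = 3 kHz.
3 kHz ≤ fs/2 = 4.375 kHz, appears at 3 kHz.
20.5 kHz mod fs = 3 kHz.
3 kHz ≤ fs/2 = 4.375 kHz, appears at 3 kHz.
31.7 kHz mod fs = 5.45 kHz.
5.45 kHz > fs/2 = 4.375 kHz, folds to fs − 5.45 kHz = 3.3 kHz.
34.6 kHz mod fs = 8.35 kHz.
8.35 kHz > fs/2 = 4.375 kHz, folds to fs − 8.35 kHz = 0.4 kHz.
11.75 kHz and 20.5 kHz both map to 3 kHz.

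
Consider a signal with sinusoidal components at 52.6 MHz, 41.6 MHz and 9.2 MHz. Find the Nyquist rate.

105.2 MHz

Highest-frequency component: 52.6 MHz.
Nyquist rate = 2 × 52.6 MHz = 105.2 MHz.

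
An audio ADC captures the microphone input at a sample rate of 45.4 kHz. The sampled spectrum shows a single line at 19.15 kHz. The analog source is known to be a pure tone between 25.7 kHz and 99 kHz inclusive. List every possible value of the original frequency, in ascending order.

Frequencies that alias to 19.15 kHz are k·fs ± 19.15 kHz for integer k ≥ 0.
k=0: 19.15 kHz.
k=1: 26.25 kHz, 64.55 kHz.
k=2: 71.65 kHz, 109.95 kHz.
k=3: 117.05 kHz, 155.35 kHz.
Within [25.7 kHz, 99 kHz]: 26.25 kHz, 64.55 kHz, 71.65 kHz.

26.25 kHz, 64.55 kHz, 71.65 kHz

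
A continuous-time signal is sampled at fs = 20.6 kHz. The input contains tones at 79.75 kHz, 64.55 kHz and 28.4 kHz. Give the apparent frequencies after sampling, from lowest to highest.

2.65 kHz, 2.75 kHz, 7.8 kHz

fs/2 = 10.3 kHz.
79.75 kHz mod fs = 17.95 kHz.
17.95 kHz > fs/2 = 10.3 kHz, folds to fs − 17.95 kHz = 2.65 kHz.
64.55 kHz mod fs = 2.75 kHz.
2.75 kHz ≤ fs/2 = 10.3 kHz, appears at 2.75 kHz.
28.4 kHz mod fs = 7.8 kHz.
7.8 kHz ≤ fs/2 = 10.3 kHz, appears at 7.8 kHz.
Distinct values: {2.65 kHz, 2.75 kHz, 7.8 kHz}.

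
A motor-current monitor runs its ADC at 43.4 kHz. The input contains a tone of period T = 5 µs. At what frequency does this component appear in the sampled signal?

17 kHz

T = 5 µs → f = 1/T = 200 kHz.
200 kHz mod fs = 26.4 kHz.
26.4 kHz > fs/2 = 21.7 kHz, folds to fs − 26.4 kHz = 17 kHz.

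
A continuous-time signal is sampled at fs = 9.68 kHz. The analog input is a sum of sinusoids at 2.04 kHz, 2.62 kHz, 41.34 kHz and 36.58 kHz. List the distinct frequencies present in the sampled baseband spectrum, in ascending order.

fs/2 = 4.84 kHz.
2.04 kHz ≤ fs/2 = 4.84 kHz, passes unchanged.
2.62 kHz ≤ fs/2 = 4.84 kHz, passes unchanged.
41.34 kHz mod fs = 2.62 kHz.
2.62 kHz ≤ fs/2 = 4.84 kHz, appears at 2.62 kHz.
36.58 kHz mod fs = 7.54 kHz.
7.54 kHz > fs/2 = 4.84 kHz, folds to fs − 7.54 kHz = 2.14 kHz.
Distinct values: {2.04 kHz, 2.14 kHz, 2.62 kHz}.

2.04 kHz, 2.14 kHz, 2.62 kHz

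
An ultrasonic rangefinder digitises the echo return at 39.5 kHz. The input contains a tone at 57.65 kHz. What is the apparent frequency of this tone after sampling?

57.65 kHz mod fs = 18.15 kHz.
18.15 kHz ≤ fs/2 = 19.75 kHz, appears at 18.15 kHz.

18.15 kHz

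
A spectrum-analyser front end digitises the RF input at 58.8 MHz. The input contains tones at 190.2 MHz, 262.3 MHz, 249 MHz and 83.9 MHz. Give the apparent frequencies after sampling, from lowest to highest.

13.8 MHz, 25.1 MHz, 27.1 MHz

fs/2 = 29.4 MHz.
190.2 MHz mod fs = 13.8 MHz.
13.8 MHz ≤ fs/2 = 29.4 MHz, appears at 13.8 MHz.
262.3 MHz mod fs = 27.1 MHz.
27.1 MHz ≤ fs/2 = 29.4 MHz, appears at 27.1 MHz.
249 MHz mod fs = 13.8 MHz.
13.8 MHz ≤ fs/2 = 29.4 MHz, appears at 13.8 MHz.
83.9 MHz mod fs = 25.1 MHz.
25.1 MHz ≤ fs/2 = 29.4 MHz, appears at 25.1 MHz.
Distinct values: {13.8 MHz, 25.1 MHz, 27.1 MHz}.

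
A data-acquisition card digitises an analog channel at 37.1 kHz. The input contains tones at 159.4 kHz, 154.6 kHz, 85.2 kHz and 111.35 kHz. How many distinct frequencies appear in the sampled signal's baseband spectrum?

fs/2 = 18.55 kHz.
159.4 kHz mod fs = 11 kHz.
11 kHz ≤ fs/2 = 18.55 kHz, appears at 11 kHz.
154.6 kHz mod fs = 6.2 kHz.
6.2 kHz ≤ fs/2 = 18.55 kHz, appears at 6.2 kHz.
85.2 kHz mod fs = 11 kHz.
11 kHz ≤ fs/2 = 18.55 kHz, appears at 11 kHz.
111.35 kHz mod fs = 0.05 kHz.
0.05 kHz ≤ fs/2 = 18.55 kHz, appears at 0.05 kHz.
Distinct values: {0.05 kHz, 6.2 kHz, 11 kHz} → 3.

3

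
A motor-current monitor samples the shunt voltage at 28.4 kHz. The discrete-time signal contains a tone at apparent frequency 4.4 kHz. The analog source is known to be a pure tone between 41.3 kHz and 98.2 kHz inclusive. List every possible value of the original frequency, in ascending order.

52.4 kHz, 61.2 kHz, 80.8 kHz, 89.6 kHz

Frequencies that alias to 4.4 kHz are k·fs ± 4.4 kHz for integer k ≥ 0.
k=0: 4.4 kHz.
k=1: 24 kHz, 32.8 kHz.
k=2: 52.4 kHz, 61.2 kHz.
k=3: 80.8 kHz, 89.6 kHz.
k=4: 109.2 kHz, 118 kHz.
Within [41.3 kHz, 98.2 kHz]: 52.4 kHz, 61.2 kHz, 80.8 kHz, 89.6 kHz.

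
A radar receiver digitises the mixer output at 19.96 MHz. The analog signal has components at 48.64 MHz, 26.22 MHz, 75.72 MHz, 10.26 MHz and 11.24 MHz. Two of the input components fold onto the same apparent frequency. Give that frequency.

fs/2 = 9.98 MHz.
48.64 MHz mod fs = 8.72 MHz.
8.72 MHz ≤ fs/2 = 9.98 MHz, appears at 8.72 MHz.
26.22 MHz mod fs = 6.26 MHz.
6.26 MHz ≤ fs/2 = 9.98 MHz, appears at 6.26 MHz.
75.72 MHz mod fs = 15.84 MHz.
15.84 MHz > fs/2 = 9.98 MHz, folds to fs − 15.84 MHz = 4.12 MHz.
10.26 MHz > fs/2 = 9.98 MHz, folds to fs − 10.26 MHz = 9.7 MHz.
11.24 MHz > fs/2 = 9.98 MHz, folds to fs − 11.24 MHz = 8.72 MHz.
11.24 MHz and 48.64 MHz both map to 8.72 MHz.

8.72 MHz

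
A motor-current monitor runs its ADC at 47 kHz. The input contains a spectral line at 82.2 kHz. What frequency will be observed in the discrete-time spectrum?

11.8 kHz

82.2 kHz mod fs = 35.2 kHz.
35.2 kHz > fs/2 = 23.5 kHz, folds to fs − 35.2 kHz = 11.8 kHz.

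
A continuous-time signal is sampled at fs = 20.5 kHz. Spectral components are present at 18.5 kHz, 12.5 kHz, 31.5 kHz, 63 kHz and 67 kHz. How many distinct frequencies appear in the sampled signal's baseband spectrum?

5

fs/2 = 10.25 kHz.
18.5 kHz > fs/2 = 10.25 kHz, folds to fs − 18.5 kHz = 2 kHz.
12.5 kHz > fs/2 = 10.25 kHz, folds to fs − 12.5 kHz = 8 kHz.
31.5 kHz mod fs = 11 kHz.
11 kHz > fs/2 = 10.25 kHz, folds to fs − 11 kHz = 9.5 kHz.
63 kHz mod fs = 1.5 kHz.
1.5 kHz ≤ fs/2 = 10.25 kHz, appears at 1.5 kHz.
67 kHz mod fs = 5.5 kHz.
5.5 kHz ≤ fs/2 = 10.25 kHz, appears at 5.5 kHz.
Distinct values: {1.5 kHz, 2 kHz, 5.5 kHz, 8 kHz, 9.5 kHz} → 5.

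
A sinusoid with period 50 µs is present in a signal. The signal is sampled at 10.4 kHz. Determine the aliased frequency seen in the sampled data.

0.8 kHz

T = 50 µs → f = 1/T = 20 kHz.
20 kHz mod fs = 9.6 kHz.
9.6 kHz > fs/2 = 5.2 kHz, folds to fs − 9.6 kHz = 0.8 kHz.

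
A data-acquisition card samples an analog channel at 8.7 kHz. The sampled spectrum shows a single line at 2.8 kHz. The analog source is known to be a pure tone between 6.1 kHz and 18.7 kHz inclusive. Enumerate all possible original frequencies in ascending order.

11.5 kHz, 14.6 kHz

Frequencies that alias to 2.8 kHz are k·fs ± 2.8 kHz for integer k ≥ 0.
k=0: 2.8 kHz.
k=1: 5.9 kHz, 11.5 kHz.
k=2: 14.6 kHz, 20.2 kHz.
k=3: 23.3 kHz, 28.9 kHz.
Within [6.1 kHz, 18.7 kHz]: 11.5 kHz, 14.6 kHz.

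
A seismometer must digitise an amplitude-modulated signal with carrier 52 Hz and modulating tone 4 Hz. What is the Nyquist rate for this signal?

AM sidebands sit at fc ± fm = 48 Hz and 56 Hz.
Highest-frequency component: 56 Hz.
Nyquist rate = 2 × 56 Hz = 112 Hz.

112 Hz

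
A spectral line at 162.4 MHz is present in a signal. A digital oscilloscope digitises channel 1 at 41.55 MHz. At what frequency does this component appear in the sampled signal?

3.8 MHz

162.4 MHz mod fs = 37.75 MHz.
37.75 MHz > fs/2 = 20.775 MHz, folds to fs − 37.75 MHz = 3.8 MHz.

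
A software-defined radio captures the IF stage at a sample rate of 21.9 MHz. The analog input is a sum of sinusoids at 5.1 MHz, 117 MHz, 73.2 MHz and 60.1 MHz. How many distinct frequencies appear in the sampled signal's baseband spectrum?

3

fs/2 = 10.95 MHz.
5.1 MHz ≤ fs/2 = 10.95 MHz, passes unchanged.
117 MHz mod fs = 7.5 MHz.
7.5 MHz ≤ fs/2 = 10.95 MHz, appears at 7.5 MHz.
73.2 MHz mod fs = 7.5 MHz.
7.5 MHz ≤ fs/2 = 10.95 MHz, appears at 7.5 MHz.
60.1 MHz mod fs = 16.3 MHz.
16.3 MHz > fs/2 = 10.95 MHz, folds to fs − 16.3 MHz = 5.6 MHz.
Distinct values: {5.1 MHz, 5.6 MHz, 7.5 MHz} → 3.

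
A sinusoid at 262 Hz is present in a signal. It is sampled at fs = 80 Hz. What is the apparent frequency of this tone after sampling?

262 Hz mod fs = 22 Hz.
22 Hz ≤ fs/2 = 40 Hz, appears at 22 Hz.

22 Hz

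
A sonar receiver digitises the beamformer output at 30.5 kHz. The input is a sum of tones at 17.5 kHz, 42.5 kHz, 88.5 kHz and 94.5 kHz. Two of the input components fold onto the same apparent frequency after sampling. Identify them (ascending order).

88.5 kHz, 94.5 kHz

fs/2 = 15.25 kHz.
17.5 kHz > fs/2 = 15.25 kHz, folds to fs − 17.5 kHz = 13 kHz.
42.5 kHz mod fs = 12 kHz.
12 kHz ≤ fs/2 = 15.25 kHz, appears at 12 kHz.
88.5 kHz mod fs = 27.5 kHz.
27.5 kHz > fs/2 = 15.25 kHz, folds to fs − 27.5 kHz = 3 kHz.
94.5 kHz mod fs = 3 kHz.
3 kHz ≤ fs/2 = 15.25 kHz, appears at 3 kHz.
88.5 kHz and 94.5 kHz both map to 3 kHz.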